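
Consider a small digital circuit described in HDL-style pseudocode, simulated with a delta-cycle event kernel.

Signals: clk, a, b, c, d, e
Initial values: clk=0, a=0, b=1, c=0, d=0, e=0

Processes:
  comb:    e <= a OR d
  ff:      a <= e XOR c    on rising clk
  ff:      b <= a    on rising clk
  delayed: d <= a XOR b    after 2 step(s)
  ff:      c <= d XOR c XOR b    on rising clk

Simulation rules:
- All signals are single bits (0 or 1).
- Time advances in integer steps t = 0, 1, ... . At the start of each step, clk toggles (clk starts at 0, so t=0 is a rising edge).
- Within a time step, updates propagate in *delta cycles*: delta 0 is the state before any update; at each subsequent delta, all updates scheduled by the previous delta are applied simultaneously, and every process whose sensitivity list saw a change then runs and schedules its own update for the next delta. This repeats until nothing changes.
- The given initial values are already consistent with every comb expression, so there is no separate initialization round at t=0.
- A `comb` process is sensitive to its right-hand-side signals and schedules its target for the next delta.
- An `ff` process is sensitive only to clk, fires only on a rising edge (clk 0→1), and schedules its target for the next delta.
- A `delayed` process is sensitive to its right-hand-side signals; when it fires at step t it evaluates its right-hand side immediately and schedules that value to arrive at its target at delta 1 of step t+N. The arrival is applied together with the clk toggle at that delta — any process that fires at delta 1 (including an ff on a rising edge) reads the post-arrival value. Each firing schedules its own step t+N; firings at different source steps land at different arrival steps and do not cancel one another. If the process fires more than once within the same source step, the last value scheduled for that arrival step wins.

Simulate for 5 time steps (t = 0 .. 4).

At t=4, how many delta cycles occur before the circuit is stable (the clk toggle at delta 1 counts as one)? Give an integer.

t=0 Δ0: b=1 clk=0 e=0 d=0 a=0 c=0
  Δ1: clk:0→1
  Δ2: b:1→0, c:0→1
  (2Δ to stable)
t=1 Δ0: b=0 clk=1 e=0 d=0 a=0 c=1
  Δ1: clk:1→0
  (1Δ to stable)
t=2 Δ0: b=0 clk=0 e=0 d=0 a=0 c=1
  Δ1: clk:0→1
  Δ2: a:0→1
  Δ3: e:0→1
  (3Δ to stable)
t=3 Δ0: b=0 clk=1 e=1 d=0 a=1 c=1
  Δ1: clk:1→0
  (1Δ to stable)
t=4 Δ0: b=0 clk=0 e=1 d=0 a=1 c=1
  Δ1: clk:0→1, d:0→1
  Δ2: b:0→1, a:1→0, c:1→0
  (2Δ to stable)

2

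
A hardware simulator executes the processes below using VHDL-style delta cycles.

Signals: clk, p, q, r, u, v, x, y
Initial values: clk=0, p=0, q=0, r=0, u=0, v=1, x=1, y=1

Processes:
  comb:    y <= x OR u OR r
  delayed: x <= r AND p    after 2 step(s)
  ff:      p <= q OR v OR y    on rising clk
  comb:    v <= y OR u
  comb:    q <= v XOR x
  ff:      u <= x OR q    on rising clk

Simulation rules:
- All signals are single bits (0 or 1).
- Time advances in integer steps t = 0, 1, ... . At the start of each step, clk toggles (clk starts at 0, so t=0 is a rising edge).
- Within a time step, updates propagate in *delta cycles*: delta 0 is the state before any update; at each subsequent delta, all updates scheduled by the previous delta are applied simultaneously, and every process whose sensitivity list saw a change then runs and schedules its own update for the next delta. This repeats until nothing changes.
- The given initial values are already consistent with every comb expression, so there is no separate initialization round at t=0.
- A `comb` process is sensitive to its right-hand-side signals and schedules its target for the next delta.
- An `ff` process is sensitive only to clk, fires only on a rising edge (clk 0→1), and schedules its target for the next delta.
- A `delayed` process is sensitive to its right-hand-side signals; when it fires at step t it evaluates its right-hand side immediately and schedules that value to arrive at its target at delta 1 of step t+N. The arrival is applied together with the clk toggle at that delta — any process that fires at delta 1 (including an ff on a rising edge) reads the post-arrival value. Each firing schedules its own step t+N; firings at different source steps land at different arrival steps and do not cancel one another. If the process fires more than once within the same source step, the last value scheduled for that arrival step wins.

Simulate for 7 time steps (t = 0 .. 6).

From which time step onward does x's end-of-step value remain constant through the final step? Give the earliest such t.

t=0 Δ0: r=0 clk=0 q=0 u=0 y=1 p=0 v=1 x=1
  Δ1: clk:0→1
  Δ2: u:0→1, p:0→1
  (2Δ to stable)
t=1 Δ0: r=0 clk=1 q=0 u=1 y=1 p=1 v=1 x=1
  Δ1: clk:1→0
  (1Δ to stable)
t=2 Δ0: r=0 clk=0 q=0 u=1 y=1 p=1 v=1 x=1
  Δ1: clk:0→1, x:1→0
  Δ2: q:0→1, u:1→0
  Δ3: y:1→0
  Δ4: v:1→0
  Δ5: q:1→0
  (5Δ to stable)
t=3 Δ0: r=0 clk=1 q=0 u=0 y=0 p=1 v=0 x=0
  Δ1: clk:1→0
  (1Δ to stable)
t=4 Δ0: r=0 clk=0 q=0 u=0 y=0 p=1 v=0 x=0
  Δ1: clk:0→1
  Δ2: p:1→0
  (2Δ to stable)
t=5 Δ0: r=0 clk=1 q=0 u=0 y=0 p=0 v=0 x=0
  Δ1: clk:1→0
  (1Δ to stable)
t=6 Δ0: r=0 clk=0 q=0 u=0 y=0 p=0 v=0 x=0
  Δ1: clk:0→1
  (1Δ to stable)

2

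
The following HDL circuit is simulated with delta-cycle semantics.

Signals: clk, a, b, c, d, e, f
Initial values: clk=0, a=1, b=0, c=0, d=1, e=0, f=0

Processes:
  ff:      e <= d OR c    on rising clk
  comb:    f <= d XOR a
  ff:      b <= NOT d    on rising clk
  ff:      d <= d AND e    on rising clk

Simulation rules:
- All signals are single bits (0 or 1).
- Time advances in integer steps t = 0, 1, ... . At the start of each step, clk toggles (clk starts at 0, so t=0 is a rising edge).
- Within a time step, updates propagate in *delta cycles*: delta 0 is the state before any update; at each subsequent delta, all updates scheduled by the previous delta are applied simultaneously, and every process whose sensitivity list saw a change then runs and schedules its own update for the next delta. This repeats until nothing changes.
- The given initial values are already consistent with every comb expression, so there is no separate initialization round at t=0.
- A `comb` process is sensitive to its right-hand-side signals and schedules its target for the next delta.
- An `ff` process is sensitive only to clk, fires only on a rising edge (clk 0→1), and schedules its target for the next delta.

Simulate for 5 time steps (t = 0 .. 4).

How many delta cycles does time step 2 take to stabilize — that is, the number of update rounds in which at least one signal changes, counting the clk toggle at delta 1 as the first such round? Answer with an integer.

t0.Δ0 clk=0 a=1 e=0 d=1 b=0 c=0 f=0
t0.Δ1 clk=1 a=1 e=0 d=1 b=0 c=0 f=0
t0.Δ2 clk=1 a=1 e=1 d=0 b=0 c=0 f=0
t0.Δ3 clk=1 a=1 e=1 d=0 b=0 c=0 f=1
t1.Δ0 clk=1 a=1 e=1 d=0 b=0 c=0 f=1
t1.Δ1 clk=0 a=1 e=1 d=0 b=0 c=0 f=1
t2.Δ0 clk=0 a=1 e=1 d=0 b=0 c=0 f=1
t2.Δ1 clk=1 a=1 e=1 d=0 b=0 c=0 f=1
t2.Δ2 clk=1 a=1 e=0 d=0 b=1 c=0 f=1
t3.Δ0 clk=1 a=1 e=0 d=0 b=1 c=0 f=1
t3.Δ1 clk=0 a=1 e=0 d=0 b=1 c=0 f=1
t4.Δ0 clk=0 a=1 e=0 d=0 b=1 c=0 f=1
t4.Δ1 clk=1 a=1 e=0 d=0 b=1 c=0 f=1

2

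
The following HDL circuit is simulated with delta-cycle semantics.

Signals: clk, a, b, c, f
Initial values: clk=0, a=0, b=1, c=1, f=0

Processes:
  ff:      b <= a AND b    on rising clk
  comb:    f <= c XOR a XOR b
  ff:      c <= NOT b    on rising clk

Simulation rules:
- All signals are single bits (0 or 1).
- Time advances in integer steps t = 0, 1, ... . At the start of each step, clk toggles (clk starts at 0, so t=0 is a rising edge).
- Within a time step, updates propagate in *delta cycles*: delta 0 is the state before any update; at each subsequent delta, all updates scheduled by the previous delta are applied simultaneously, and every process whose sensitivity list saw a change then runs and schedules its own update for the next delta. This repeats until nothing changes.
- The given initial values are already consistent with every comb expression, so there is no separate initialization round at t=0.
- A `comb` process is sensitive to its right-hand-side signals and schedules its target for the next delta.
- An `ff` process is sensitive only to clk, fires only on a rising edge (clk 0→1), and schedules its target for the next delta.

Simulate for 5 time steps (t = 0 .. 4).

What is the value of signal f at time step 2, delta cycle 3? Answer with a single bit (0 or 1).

t=0 Δ0: f=0 c=1 clk=0 b=1 a=0
  Δ1: clk:0→1
  Δ2: c:1→0, b:1→0
  (2Δ to stable)
t=1 Δ0: f=0 c=0 clk=1 b=0 a=0
  Δ1: clk:1→0
  (1Δ to stable)
t=2 Δ0: f=0 c=0 clk=0 b=0 a=0
  Δ1: clk:0→1
  Δ2: c:0→1
  Δ3: f:0→1
  (3Δ to stable)
t=3 Δ0: f=1 c=1 clk=1 b=0 a=0
  Δ1: clk:1→0
  (1Δ to stable)
t=4 Δ0: f=1 c=1 clk=0 b=0 a=0
  Δ1: clk:0→1
  (1Δ to stable)

1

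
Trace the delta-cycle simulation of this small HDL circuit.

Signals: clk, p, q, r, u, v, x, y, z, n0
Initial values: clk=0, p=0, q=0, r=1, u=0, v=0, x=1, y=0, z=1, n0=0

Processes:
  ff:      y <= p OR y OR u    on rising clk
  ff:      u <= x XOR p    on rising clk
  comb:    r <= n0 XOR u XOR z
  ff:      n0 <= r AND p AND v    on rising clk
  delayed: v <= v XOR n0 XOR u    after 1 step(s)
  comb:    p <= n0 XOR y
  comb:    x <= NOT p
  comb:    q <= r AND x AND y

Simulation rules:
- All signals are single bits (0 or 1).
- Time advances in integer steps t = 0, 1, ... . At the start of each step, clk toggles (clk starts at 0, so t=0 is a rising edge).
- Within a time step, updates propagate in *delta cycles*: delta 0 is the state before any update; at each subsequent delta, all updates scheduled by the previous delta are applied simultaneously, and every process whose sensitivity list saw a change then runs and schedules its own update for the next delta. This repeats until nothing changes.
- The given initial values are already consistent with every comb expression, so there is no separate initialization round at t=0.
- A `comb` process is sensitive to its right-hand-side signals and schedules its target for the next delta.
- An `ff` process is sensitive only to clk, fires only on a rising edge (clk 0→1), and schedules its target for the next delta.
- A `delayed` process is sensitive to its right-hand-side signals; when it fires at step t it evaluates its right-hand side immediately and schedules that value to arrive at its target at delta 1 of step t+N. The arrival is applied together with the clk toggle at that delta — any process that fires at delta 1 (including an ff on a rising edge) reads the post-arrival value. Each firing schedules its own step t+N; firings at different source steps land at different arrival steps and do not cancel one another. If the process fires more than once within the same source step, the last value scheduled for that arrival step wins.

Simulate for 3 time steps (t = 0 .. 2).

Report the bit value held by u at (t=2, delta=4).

t0.Δ0 n0=0 r=1 x=1 q=0 clk=0 z=1 p=0 u=0 v=0 y=0
t0.Δ1 n0=0 r=1 x=1 q=0 clk=1 z=1 p=0 u=0 v=0 y=0
t0.Δ2 n0=0 r=1 x=1 q=0 clk=1 z=1 p=0 u=1 v=0 y=0
t0.Δ3 n0=0 r=0 x=1 q=0 clk=1 z=1 p=0 u=1 v=0 y=0
t1.Δ0 n0=0 r=0 x=1 q=0 clk=1 z=1 p=0 u=1 v=0 y=0
t1.Δ1 n0=0 r=0 x=1 q=0 clk=0 z=1 p=0 u=1 v=1 y=0
t2.Δ0 n0=0 r=0 x=1 q=0 clk=0 z=1 p=0 u=1 v=1 y=0
t2.Δ1 n0=0 r=0 x=1 q=0 clk=1 z=1 p=0 u=1 v=0 y=0
t2.Δ2 n0=0 r=0 x=1 q=0 clk=1 z=1 p=0 u=1 v=0 y=1
t2.Δ3 n0=0 r=0 x=1 q=0 clk=1 z=1 p=1 u=1 v=0 y=1
t2.Δ4 n0=0 r=0 x=0 q=0 clk=1 z=1 p=1 u=1 v=0 y=1

1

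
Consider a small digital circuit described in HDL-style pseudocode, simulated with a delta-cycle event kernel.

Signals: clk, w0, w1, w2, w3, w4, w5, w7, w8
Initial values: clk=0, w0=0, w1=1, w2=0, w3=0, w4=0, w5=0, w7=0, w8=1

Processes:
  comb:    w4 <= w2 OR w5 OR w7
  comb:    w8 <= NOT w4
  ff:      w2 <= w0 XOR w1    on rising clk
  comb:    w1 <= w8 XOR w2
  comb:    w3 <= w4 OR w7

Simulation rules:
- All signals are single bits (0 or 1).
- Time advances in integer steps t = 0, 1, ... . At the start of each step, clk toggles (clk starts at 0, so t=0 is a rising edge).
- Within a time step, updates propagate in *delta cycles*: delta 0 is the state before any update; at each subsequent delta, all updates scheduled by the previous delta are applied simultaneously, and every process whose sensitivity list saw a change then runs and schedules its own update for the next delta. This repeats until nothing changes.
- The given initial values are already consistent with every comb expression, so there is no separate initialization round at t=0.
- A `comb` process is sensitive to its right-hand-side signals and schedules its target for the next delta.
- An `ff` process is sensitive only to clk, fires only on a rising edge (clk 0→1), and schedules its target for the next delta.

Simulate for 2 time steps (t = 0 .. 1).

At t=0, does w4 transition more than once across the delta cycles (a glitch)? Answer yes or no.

t0.Δ0 w7=0 w1=1 w3=0 w8=1 w2=0 w4=0 w5=0 w0=0 clk=0
t0.Δ1 w7=0 w1=1 w3=0 w8=1 w2=0 w4=0 w5=0 w0=0 clk=1
t0.Δ2 w7=0 w1=1 w3=0 w8=1 w2=1 w4=0 w5=0 w0=0 clk=1
t0.Δ3 w7=0 w1=0 w3=0 w8=1 w2=1 w4=1 w5=0 w0=0 clk=1
t0.Δ4 w7=0 w1=0 w3=1 w8=0 w2=1 w4=1 w5=0 w0=0 clk=1
t0.Δ5 w7=0 w1=1 w3=1 w8=0 w2=1 w4=1 w5=0 w0=0 clk=1
t1.Δ0 w7=0 w1=1 w3=1 w8=0 w2=1 w4=1 w5=0 w0=0 clk=1
t1.Δ1 w7=0 w1=1 w3=1 w8=0 w2=1 w4=1 w5=0 w0=0 clk=0

no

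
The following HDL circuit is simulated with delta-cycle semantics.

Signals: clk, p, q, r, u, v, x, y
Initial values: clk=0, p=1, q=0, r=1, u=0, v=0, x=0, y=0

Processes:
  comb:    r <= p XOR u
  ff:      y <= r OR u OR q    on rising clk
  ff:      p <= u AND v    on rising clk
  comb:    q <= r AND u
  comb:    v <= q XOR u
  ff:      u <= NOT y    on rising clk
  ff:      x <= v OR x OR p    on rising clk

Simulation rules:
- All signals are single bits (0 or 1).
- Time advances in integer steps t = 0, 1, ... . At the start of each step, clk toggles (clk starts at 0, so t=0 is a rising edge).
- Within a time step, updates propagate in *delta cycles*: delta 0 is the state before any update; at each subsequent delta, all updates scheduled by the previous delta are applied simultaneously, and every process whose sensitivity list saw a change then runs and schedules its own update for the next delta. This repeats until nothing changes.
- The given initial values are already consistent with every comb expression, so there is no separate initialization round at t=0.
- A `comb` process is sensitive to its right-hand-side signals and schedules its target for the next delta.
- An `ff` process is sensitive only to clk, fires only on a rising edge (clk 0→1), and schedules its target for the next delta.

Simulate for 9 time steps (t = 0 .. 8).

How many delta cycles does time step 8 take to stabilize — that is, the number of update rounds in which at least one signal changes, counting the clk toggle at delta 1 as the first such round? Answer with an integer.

2

[bits: y,r,p,q,u,clk,x,v]
t=0: Δ0=01100000 Δ1=01100100 Δ2=11001110 Δ3=11011111 Δ4=11011110 | 4Δ
t=1: Δ0=11011110 Δ1=11011010 | 1Δ
t=2: Δ0=11011010 Δ1=11011110 Δ2=11010110 Δ3=10000111 Δ4=10000110 | 4Δ
t=3: Δ0=10000110 Δ1=10000010 | 1Δ
t=4: Δ0=10000010 Δ1=10000110 Δ2=00000110 | 2Δ
t=5: Δ0=00000110 Δ1=00000010 | 1Δ
t=6: Δ0=00000010 Δ1=00000110 Δ2=00001110 Δ3=01001111 Δ4=01011111 Δ5=01011110 | 5Δ
t=7: Δ0=01011110 Δ1=01011010 | 1Δ
t=8: Δ0=01011010 Δ1=01011110 Δ2=11011110 | 2Δ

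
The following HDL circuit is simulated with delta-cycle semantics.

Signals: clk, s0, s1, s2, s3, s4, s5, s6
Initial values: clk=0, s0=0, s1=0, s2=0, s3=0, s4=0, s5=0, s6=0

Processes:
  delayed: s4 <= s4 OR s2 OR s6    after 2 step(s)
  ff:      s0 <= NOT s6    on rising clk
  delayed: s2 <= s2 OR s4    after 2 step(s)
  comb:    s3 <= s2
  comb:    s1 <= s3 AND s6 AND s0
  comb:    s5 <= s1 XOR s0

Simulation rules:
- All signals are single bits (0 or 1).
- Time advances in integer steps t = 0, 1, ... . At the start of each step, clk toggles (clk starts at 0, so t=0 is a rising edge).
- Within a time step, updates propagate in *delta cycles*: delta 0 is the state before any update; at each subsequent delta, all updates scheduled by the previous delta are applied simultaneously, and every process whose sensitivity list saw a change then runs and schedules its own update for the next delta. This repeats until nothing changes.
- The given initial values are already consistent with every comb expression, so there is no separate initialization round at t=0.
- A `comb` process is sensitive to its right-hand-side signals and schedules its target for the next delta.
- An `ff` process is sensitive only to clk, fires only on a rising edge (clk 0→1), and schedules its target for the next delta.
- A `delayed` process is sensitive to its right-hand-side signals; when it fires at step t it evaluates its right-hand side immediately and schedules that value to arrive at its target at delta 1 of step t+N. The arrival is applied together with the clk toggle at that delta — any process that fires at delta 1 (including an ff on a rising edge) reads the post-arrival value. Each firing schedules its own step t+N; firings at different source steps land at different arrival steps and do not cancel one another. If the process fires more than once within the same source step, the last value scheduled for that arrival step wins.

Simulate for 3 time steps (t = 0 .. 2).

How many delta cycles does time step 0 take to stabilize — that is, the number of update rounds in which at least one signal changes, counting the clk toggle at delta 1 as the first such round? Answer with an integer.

3

t0.Δ0 s0=0 s3=0 s5=0 s1=0 s4=0 s2=0 s6=0 clk=0
t0.Δ1 s0=0 s3=0 s5=0 s1=0 s4=0 s2=0 s6=0 clk=1
t0.Δ2 s0=1 s3=0 s5=0 s1=0 s4=0 s2=0 s6=0 clk=1
t0.Δ3 s0=1 s3=0 s5=1 s1=0 s4=0 s2=0 s6=0 clk=1
t1.Δ0 s0=1 s3=0 s5=1 s1=0 s4=0 s2=0 s6=0 clk=1
t1.Δ1 s0=1 s3=0 s5=1 s1=0 s4=0 s2=0 s6=0 clk=0
t2.Δ0 s0=1 s3=0 s5=1 s1=0 s4=0 s2=0 s6=0 clk=0
t2.Δ1 s0=1 s3=0 s5=1 s1=0 s4=0 s2=0 s6=0 clk=1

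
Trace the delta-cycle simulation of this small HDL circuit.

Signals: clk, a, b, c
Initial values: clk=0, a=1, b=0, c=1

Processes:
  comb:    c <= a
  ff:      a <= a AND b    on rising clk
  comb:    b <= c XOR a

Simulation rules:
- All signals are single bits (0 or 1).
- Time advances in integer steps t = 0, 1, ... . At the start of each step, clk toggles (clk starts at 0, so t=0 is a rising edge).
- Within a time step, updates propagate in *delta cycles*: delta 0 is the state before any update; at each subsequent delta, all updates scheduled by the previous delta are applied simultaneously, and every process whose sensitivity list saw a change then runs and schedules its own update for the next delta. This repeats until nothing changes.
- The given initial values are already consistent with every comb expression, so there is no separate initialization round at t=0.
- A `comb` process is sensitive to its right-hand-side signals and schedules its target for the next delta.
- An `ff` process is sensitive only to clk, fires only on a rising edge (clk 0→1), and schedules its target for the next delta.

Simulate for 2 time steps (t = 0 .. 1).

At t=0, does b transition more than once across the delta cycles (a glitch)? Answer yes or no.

yes

[bits: b,c,clk,a]
t=0: Δ0=0101 Δ1=0111 Δ2=0110 Δ3=1010 Δ4=0010 | 4Δ
t=1: Δ0=0010 Δ1=0000 | 1Δ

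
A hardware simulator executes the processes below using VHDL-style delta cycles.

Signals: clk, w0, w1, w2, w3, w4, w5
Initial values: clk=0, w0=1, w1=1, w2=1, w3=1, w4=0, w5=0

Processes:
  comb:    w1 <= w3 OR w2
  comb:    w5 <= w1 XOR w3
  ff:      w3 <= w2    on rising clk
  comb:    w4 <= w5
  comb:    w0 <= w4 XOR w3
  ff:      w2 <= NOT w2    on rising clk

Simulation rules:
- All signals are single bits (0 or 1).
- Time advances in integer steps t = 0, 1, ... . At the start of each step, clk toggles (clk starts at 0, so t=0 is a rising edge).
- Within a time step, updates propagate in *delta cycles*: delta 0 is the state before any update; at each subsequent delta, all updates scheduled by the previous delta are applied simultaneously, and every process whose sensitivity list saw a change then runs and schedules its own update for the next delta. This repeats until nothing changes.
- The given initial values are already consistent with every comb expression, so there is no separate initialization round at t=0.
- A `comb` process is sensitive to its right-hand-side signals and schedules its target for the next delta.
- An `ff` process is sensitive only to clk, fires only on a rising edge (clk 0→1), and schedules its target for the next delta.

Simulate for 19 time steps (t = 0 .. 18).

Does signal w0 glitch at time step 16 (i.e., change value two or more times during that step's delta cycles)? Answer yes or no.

yes

t0.Δ0 clk=0 w0=1 w5=0 w4=0 w1=1 w3=1 w2=1
t0.Δ1 clk=1 w0=1 w5=0 w4=0 w1=1 w3=1 w2=1
t0.Δ2 clk=1 w0=1 w5=0 w4=0 w1=1 w3=1 w2=0
t1.Δ0 clk=1 w0=1 w5=0 w4=0 w1=1 w3=1 w2=0
t1.Δ1 clk=0 w0=1 w5=0 w4=0 w1=1 w3=1 w2=0
t2.Δ0 clk=0 w0=1 w5=0 w4=0 w1=1 w3=1 w2=0
t2.Δ1 clk=1 w0=1 w5=0 w4=0 w1=1 w3=1 w2=0
t2.Δ2 clk=1 w0=1 w5=0 w4=0 w1=1 w3=0 w2=1
t2.Δ3 clk=1 w0=0 w5=1 w4=0 w1=1 w3=0 w2=1
t2.Δ4 clk=1 w0=0 w5=1 w4=1 w1=1 w3=0 w2=1
t2.Δ5 clk=1 w0=1 w5=1 w4=1 w1=1 w3=0 w2=1
t3.Δ0 clk=1 w0=1 w5=1 w4=1 w1=1 w3=0 w2=1
t3.Δ1 clk=0 w0=1 w5=1 w4=1 w1=1 w3=0 w2=1
t4.Δ0 clk=0 w0=1 w5=1 w4=1 w1=1 w3=0 w2=1
t4.Δ1 clk=1 w0=1 w5=1 w4=1 w1=1 w3=0 w2=1
t4.Δ2 clk=1 w0=1 w5=1 w4=1 w1=1 w3=1 w2=0
t4.Δ3 clk=1 w0=0 w5=0 w4=1 w1=1 w3=1 w2=0
t4.Δ4 clk=1 w0=0 w5=0 w4=0 w1=1 w3=1 w2=0
t4.Δ5 clk=1 w0=1 w5=0 w4=0 w1=1 w3=1 w2=0
t5.Δ0 clk=1 w0=1 w5=0 w4=0 w1=1 w3=1 w2=0
t5.Δ1 clk=0 w0=1 w5=0 w4=0 w1=1 w3=1 w2=0
t6.Δ0 clk=0 w0=1 w5=0 w4=0 w1=1 w3=1 w2=0
t6.Δ1 clk=1 w0=1 w5=0 w4=0 w1=1 w3=1 w2=0
t6.Δ2 clk=1 w0=1 w5=0 w4=0 w1=1 w3=0 w2=1
t6.Δ3 clk=1 w0=0 w5=1 w4=0 w1=1 w3=0 w2=1
t6.Δ4 clk=1 w0=0 w5=1 w4=1 w1=1 w3=0 w2=1
t6.Δ5 clk=1 w0=1 w5=1 w4=1 w1=1 w3=0 w2=1
t7.Δ0 clk=1 w0=1 w5=1 w4=1 w1=1 w3=0 w2=1
t7.Δ1 clk=0 w0=1 w5=1 w4=1 w1=1 w3=0 w2=1
t8.Δ0 clk=0 w0=1 w5=1 w4=1 w1=1 w3=0 w2=1
t8.Δ1 clk=1 w0=1 w5=1 w4=1 w1=1 w3=0 w2=1
t8.Δ2 clk=1 w0=1 w5=1 w4=1 w1=1 w3=1 w2=0
t8.Δ3 clk=1 w0=0 w5=0 w4=1 w1=1 w3=1 w2=0
t8.Δ4 clk=1 w0=0 w5=0 w4=0 w1=1 w3=1 w2=0
t8.Δ5 clk=1 w0=1 w5=0 w4=0 w1=1 w3=1 w2=0
t9.Δ0 clk=1 w0=1 w5=0 w4=0 w1=1 w3=1 w2=0
t9.Δ1 clk=0 w0=1 w5=0 w4=0 w1=1 w3=1 w2=0
t10.Δ0 clk=0 w0=1 w5=0 w4=0 w1=1 w3=1 w2=0
t10.Δ1 clk=1 w0=1 w5=0 w4=0 w1=1 w3=1 w2=0
t10.Δ2 clk=1 w0=1 w5=0 w4=0 w1=1 w3=0 w2=1
t10.Δ3 clk=1 w0=0 w5=1 w4=0 w1=1 w3=0 w2=1
t10.Δ4 clk=1 w0=0 w5=1 w4=1 w1=1 w3=0 w2=1
t10.Δ5 clk=1 w0=1 w5=1 w4=1 w1=1 w3=0 w2=1
t11.Δ0 clk=1 w0=1 w5=1 w4=1 w1=1 w3=0 w2=1
t11.Δ1 clk=0 w0=1 w5=1 w4=1 w1=1 w3=0 w2=1
t12.Δ0 clk=0 w0=1 w5=1 w4=1 w1=1 w3=0 w2=1
t12.Δ1 clk=1 w0=1 w5=1 w4=1 w1=1 w3=0 w2=1
t12.Δ2 clk=1 w0=1 w5=1 w4=1 w1=1 w3=1 w2=0
t12.Δ3 clk=1 w0=0 w5=0 w4=1 w1=1 w3=1 w2=0
t12.Δ4 clk=1 w0=0 w5=0 w4=0 w1=1 w3=1 w2=0
t12.Δ5 clk=1 w0=1 w5=0 w4=0 w1=1 w3=1 w2=0
t13.Δ0 clk=1 w0=1 w5=0 w4=0 w1=1 w3=1 w2=0
t13.Δ1 clk=0 w0=1 w5=0 w4=0 w1=1 w3=1 w2=0
t14.Δ0 clk=0 w0=1 w5=0 w4=0 w1=1 w3=1 w2=0
t14.Δ1 clk=1 w0=1 w5=0 w4=0 w1=1 w3=1 w2=0
t14.Δ2 clk=1 w0=1 w5=0 w4=0 w1=1 w3=0 w2=1
t14.Δ3 clk=1 w0=0 w5=1 w4=0 w1=1 w3=0 w2=1
t14.Δ4 clk=1 w0=0 w5=1 w4=1 w1=1 w3=0 w2=1
t14.Δ5 clk=1 w0=1 w5=1 w4=1 w1=1 w3=0 w2=1
t15.Δ0 clk=1 w0=1 w5=1 w4=1 w1=1 w3=0 w2=1
t15.Δ1 clk=0 w0=1 w5=1 w4=1 w1=1 w3=0 w2=1
t16.Δ0 clk=0 w0=1 w5=1 w4=1 w1=1 w3=0 w2=1
t16.Δ1 clk=1 w0=1 w5=1 w4=1 w1=1 w3=0 w2=1
t16.Δ2 clk=1 w0=1 w5=1 w4=1 w1=1 w3=1 w2=0
t16.Δ3 clk=1 w0=0 w5=0 w4=1 w1=1 w3=1 w2=0
t16.Δ4 clk=1 w0=0 w5=0 w4=0 w1=1 w3=1 w2=0
t16.Δ5 clk=1 w0=1 w5=0 w4=0 w1=1 w3=1 w2=0
t17.Δ0 clk=1 w0=1 w5=0 w4=0 w1=1 w3=1 w2=0
t17.Δ1 clk=0 w0=1 w5=0 w4=0 w1=1 w3=1 w2=0
t18.Δ0 clk=0 w0=1 w5=0 w4=0 w1=1 w3=1 w2=0
t18.Δ1 clk=1 w0=1 w5=0 w4=0 w1=1 w3=1 w2=0
t18.Δ2 clk=1 w0=1 w5=0 w4=0 w1=1 w3=0 w2=1
t18.Δ3 clk=1 w0=0 w5=1 w4=0 w1=1 w3=0 w2=1
t18.Δ4 clk=1 w0=0 w5=1 w4=1 w1=1 w3=0 w2=1
t18.Δ5 clk=1 w0=1 w5=1 w4=1 w1=1 w3=0 w2=1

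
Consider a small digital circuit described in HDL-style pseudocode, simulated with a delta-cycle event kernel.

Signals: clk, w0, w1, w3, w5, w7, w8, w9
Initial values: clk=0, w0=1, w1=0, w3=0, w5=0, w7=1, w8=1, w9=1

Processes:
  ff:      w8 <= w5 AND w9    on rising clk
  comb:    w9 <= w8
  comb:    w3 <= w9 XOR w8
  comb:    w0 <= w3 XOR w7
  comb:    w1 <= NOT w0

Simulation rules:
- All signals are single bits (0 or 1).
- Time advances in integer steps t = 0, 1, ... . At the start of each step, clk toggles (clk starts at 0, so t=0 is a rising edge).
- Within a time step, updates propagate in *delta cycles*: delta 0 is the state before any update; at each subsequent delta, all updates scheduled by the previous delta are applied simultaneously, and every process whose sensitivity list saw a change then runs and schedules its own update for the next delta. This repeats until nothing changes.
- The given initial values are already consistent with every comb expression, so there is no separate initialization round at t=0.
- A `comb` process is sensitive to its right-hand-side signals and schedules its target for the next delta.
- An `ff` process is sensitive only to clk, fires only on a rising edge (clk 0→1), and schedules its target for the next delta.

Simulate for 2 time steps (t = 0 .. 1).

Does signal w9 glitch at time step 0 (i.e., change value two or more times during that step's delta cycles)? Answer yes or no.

no

t0.Δ0 w8=1 clk=0 w1=0 w9=1 w0=1 w7=1 w3=0 w5=0
t0.Δ1 w8=1 clk=1 w1=0 w9=1 w0=1 w7=1 w3=0 w5=0
t0.Δ2 w8=0 clk=1 w1=0 w9=1 w0=1 w7=1 w3=0 w5=0
t0.Δ3 w8=0 clk=1 w1=0 w9=0 w0=1 w7=1 w3=1 w5=0
t0.Δ4 w8=0 clk=1 w1=0 w9=0 w0=0 w7=1 w3=0 w5=0
t0.Δ5 w8=0 clk=1 w1=1 w9=0 w0=1 w7=1 w3=0 w5=0
t0.Δ6 w8=0 clk=1 w1=0 w9=0 w0=1 w7=1 w3=0 w5=0
t1.Δ0 w8=0 clk=1 w1=0 w9=0 w0=1 w7=1 w3=0 w5=0
t1.Δ1 w8=0 clk=0 w1=0 w9=0 w0=1 w7=1 w3=0 w5=0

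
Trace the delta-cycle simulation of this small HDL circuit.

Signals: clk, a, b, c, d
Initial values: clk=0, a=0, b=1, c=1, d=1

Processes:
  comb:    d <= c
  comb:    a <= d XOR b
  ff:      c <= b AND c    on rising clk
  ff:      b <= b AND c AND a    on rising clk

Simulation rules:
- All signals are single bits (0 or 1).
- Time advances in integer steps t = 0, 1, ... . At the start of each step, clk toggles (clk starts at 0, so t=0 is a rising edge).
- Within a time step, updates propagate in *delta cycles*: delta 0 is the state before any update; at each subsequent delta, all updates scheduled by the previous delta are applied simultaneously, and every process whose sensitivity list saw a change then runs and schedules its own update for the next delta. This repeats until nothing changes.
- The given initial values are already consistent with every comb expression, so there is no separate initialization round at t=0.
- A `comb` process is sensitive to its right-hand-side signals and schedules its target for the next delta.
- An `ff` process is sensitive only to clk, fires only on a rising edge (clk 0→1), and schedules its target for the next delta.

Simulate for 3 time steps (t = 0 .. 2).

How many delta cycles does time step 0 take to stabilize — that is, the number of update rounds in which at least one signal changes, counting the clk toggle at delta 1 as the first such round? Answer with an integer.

t0.Δ0 clk=0 c=1 b=1 d=1 a=0
t0.Δ1 clk=1 c=1 b=1 d=1 a=0
t0.Δ2 clk=1 c=1 b=0 d=1 a=0
t0.Δ3 clk=1 c=1 b=0 d=1 a=1
t1.Δ0 clk=1 c=1 b=0 d=1 a=1
t1.Δ1 clk=0 c=1 b=0 d=1 a=1
t2.Δ0 clk=0 c=1 b=0 d=1 a=1
t2.Δ1 clk=1 c=1 b=0 d=1 a=1
t2.Δ2 clk=1 c=0 b=0 d=1 a=1
t2.Δ3 clk=1 c=0 b=0 d=0 a=1
t2.Δ4 clk=1 c=0 b=0 d=0 a=0

3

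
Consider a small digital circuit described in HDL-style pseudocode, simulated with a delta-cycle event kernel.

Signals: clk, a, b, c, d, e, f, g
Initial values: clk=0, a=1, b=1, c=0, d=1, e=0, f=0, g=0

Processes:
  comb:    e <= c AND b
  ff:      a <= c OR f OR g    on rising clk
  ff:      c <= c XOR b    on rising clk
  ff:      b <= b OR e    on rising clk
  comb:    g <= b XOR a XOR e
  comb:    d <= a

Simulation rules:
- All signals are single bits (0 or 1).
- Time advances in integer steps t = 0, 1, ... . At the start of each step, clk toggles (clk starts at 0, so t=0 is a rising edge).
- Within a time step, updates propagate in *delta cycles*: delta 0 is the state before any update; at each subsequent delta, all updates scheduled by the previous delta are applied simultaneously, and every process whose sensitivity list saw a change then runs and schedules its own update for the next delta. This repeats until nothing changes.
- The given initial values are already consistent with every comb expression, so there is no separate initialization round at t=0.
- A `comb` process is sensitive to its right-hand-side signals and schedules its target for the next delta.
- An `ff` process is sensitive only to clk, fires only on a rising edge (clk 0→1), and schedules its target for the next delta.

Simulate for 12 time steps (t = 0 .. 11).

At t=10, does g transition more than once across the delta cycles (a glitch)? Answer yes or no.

[bits: g,c,clk,e,b,a,f,d]
t=0: Δ0=00001101 Δ1=00101101 Δ2=01101001 Δ3=11111000 Δ4=01111000 | 4Δ
t=1: Δ0=01111000 Δ1=01011000 | 1Δ
t=2: Δ0=01011000 Δ1=01111000 Δ2=00111100 Δ3=10101101 Δ4=00101101 | 4Δ
t=3: Δ0=00101101 Δ1=00001101 | 1Δ
t=4: Δ0=00001101 Δ1=00101101 Δ2=01101001 Δ3=11111000 Δ4=01111000 | 4Δ
t=5: Δ0=01111000 Δ1=01011000 | 1Δ
t=6: Δ0=01011000 Δ1=01111000 Δ2=00111100 Δ3=10101101 Δ4=00101101 | 4Δ
t=7: Δ0=00101101 Δ1=00001101 | 1Δ
t=8: Δ0=00001101 Δ1=00101101 Δ2=01101001 Δ3=11111000 Δ4=01111000 | 4Δ
t=9: Δ0=01111000 Δ1=01011000 | 1Δ
t=10: Δ0=01011000 Δ1=01111000 Δ2=00111100 Δ3=10101101 Δ4=00101101 | 4Δ
t=11: Δ0=00101101 Δ1=00001101 | 1Δ

yes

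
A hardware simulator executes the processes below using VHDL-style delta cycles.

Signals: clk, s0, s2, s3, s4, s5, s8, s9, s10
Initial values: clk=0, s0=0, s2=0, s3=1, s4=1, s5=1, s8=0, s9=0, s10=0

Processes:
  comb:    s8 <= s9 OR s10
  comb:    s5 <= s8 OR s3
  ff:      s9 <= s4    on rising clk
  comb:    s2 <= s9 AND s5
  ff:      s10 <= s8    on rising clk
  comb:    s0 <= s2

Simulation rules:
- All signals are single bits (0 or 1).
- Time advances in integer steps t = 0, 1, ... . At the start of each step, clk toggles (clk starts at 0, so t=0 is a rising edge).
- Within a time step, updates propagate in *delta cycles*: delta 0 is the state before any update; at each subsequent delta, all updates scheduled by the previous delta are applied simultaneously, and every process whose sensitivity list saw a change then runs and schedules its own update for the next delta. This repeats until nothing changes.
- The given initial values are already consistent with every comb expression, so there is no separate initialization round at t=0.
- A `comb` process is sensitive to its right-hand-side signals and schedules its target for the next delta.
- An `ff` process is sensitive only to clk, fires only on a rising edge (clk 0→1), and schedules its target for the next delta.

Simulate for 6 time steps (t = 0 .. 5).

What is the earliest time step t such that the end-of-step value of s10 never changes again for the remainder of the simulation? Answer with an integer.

2

t=0 Δ0: s3=1 s5=1 s0=0 clk=0 s4=1 s10=0 s8=0 s9=0 s2=0
  Δ1: clk:0→1
  Δ2: s9:0→1
  Δ3: s8:0→1, s2:0→1
  Δ4: s0:0→1
  (4Δ to stable)
t=1 Δ0: s3=1 s5=1 s0=1 clk=1 s4=1 s10=0 s8=1 s9=1 s2=1
  Δ1: clk:1→0
  (1Δ to stable)
t=2 Δ0: s3=1 s5=1 s0=1 clk=0 s4=1 s10=0 s8=1 s9=1 s2=1
  Δ1: clk:0→1
  Δ2: s10:0→1
  (2Δ to stable)
t=3 Δ0: s3=1 s5=1 s0=1 clk=1 s4=1 s10=1 s8=1 s9=1 s2=1
  Δ1: clk:1→0
  (1Δ to stable)
t=4 Δ0: s3=1 s5=1 s0=1 clk=0 s4=1 s10=1 s8=1 s9=1 s2=1
  Δ1: clk:0→1
  (1Δ to stable)
t=5 Δ0: s3=1 s5=1 s0=1 clk=1 s4=1 s10=1 s8=1 s9=1 s2=1
  Δ1: clk:1→0
  (1Δ to stable)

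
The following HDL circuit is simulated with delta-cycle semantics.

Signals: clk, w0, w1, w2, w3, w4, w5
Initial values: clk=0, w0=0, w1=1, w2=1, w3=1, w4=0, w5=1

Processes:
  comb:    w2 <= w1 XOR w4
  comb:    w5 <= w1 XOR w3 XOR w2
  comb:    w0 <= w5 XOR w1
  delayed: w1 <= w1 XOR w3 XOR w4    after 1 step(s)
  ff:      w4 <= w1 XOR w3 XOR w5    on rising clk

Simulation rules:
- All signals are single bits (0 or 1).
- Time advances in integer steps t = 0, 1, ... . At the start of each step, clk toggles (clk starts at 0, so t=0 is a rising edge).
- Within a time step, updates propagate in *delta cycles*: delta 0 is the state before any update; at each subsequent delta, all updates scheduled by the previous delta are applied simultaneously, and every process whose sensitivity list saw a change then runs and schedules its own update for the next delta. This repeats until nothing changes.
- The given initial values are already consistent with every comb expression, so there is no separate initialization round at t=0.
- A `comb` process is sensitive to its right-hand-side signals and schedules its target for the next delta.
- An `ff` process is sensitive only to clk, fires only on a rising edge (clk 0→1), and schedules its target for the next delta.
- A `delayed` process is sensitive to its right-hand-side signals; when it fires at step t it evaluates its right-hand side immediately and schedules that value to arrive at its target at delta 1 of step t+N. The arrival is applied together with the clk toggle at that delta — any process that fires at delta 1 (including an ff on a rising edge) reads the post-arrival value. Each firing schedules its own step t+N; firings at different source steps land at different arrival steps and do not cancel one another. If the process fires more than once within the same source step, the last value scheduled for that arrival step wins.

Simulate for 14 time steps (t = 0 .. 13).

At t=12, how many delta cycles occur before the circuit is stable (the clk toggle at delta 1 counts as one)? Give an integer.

5

t0.Δ0 w2=1 w1=1 w5=1 w3=1 w4=0 w0=0 clk=0
t0.Δ1 w2=1 w1=1 w5=1 w3=1 w4=0 w0=0 clk=1
t0.Δ2 w2=1 w1=1 w5=1 w3=1 w4=1 w0=0 clk=1
t0.Δ3 w2=0 w1=1 w5=1 w3=1 w4=1 w0=0 clk=1
t0.Δ4 w2=0 w1=1 w5=0 w3=1 w4=1 w0=0 clk=1
t0.Δ5 w2=0 w1=1 w5=0 w3=1 w4=1 w0=1 clk=1
t1.Δ0 w2=0 w1=1 w5=0 w3=1 w4=1 w0=1 clk=1
t1.Δ1 w2=0 w1=1 w5=0 w3=1 w4=1 w0=1 clk=0
t2.Δ0 w2=0 w1=1 w5=0 w3=1 w4=1 w0=1 clk=0
t2.Δ1 w2=0 w1=1 w5=0 w3=1 w4=1 w0=1 clk=1
t2.Δ2 w2=0 w1=1 w5=0 w3=1 w4=0 w0=1 clk=1
t2.Δ3 w2=1 w1=1 w5=0 w3=1 w4=0 w0=1 clk=1
t2.Δ4 w2=1 w1=1 w5=1 w3=1 w4=0 w0=1 clk=1
t2.Δ5 w2=1 w1=1 w5=1 w3=1 w4=0 w0=0 clk=1
t3.Δ0 w2=1 w1=1 w5=1 w3=1 w4=0 w0=0 clk=1
t3.Δ1 w2=1 w1=0 w5=1 w3=1 w4=0 w0=0 clk=0
t3.Δ2 w2=0 w1=0 w5=0 w3=1 w4=0 w0=1 clk=0
t3.Δ3 w2=0 w1=0 w5=1 w3=1 w4=0 w0=0 clk=0
t3.Δ4 w2=0 w1=0 w5=1 w3=1 w4=0 w0=1 clk=0
t4.Δ0 w2=0 w1=0 w5=1 w3=1 w4=0 w0=1 clk=0
t4.Δ1 w2=0 w1=1 w5=1 w3=1 w4=0 w0=1 clk=1
t4.Δ2 w2=1 w1=1 w5=0 w3=1 w4=1 w0=0 clk=1
t4.Δ3 w2=0 w1=1 w5=1 w3=1 w4=1 w0=1 clk=1
t4.Δ4 w2=0 w1=1 w5=0 w3=1 w4=1 w0=0 clk=1
t4.Δ5 w2=0 w1=1 w5=0 w3=1 w4=1 w0=1 clk=1
t5.Δ0 w2=0 w1=1 w5=0 w3=1 w4=1 w0=1 clk=1
t5.Δ1 w2=0 w1=1 w5=0 w3=1 w4=1 w0=1 clk=0
t6.Δ0 w2=0 w1=1 w5=0 w3=1 w4=1 w0=1 clk=0
t6.Δ1 w2=0 w1=1 w5=0 w3=1 w4=1 w0=1 clk=1
t6.Δ2 w2=0 w1=1 w5=0 w3=1 w4=0 w0=1 clk=1
t6.Δ3 w2=1 w1=1 w5=0 w3=1 w4=0 w0=1 clk=1
t6.Δ4 w2=1 w1=1 w5=1 w3=1 w4=0 w0=1 clk=1
t6.Δ5 w2=1 w1=1 w5=1 w3=1 w4=0 w0=0 clk=1
t7.Δ0 w2=1 w1=1 w5=1 w3=1 w4=0 w0=0 clk=1
t7.Δ1 w2=1 w1=0 w5=1 w3=1 w4=0 w0=0 clk=0
t7.Δ2 w2=0 w1=0 w5=0 w3=1 w4=0 w0=1 clk=0
t7.Δ3 w2=0 w1=0 w5=1 w3=1 w4=0 w0=0 clk=0
t7.Δ4 w2=0 w1=0 w5=1 w3=1 w4=0 w0=1 clk=0
t8.Δ0 w2=0 w1=0 w5=1 w3=1 w4=0 w0=1 clk=0
t8.Δ1 w2=0 w1=1 w5=1 w3=1 w4=0 w0=1 clk=1
t8.Δ2 w2=1 w1=1 w5=0 w3=1 w4=1 w0=0 clk=1
t8.Δ3 w2=0 w1=1 w5=1 w3=1 w4=1 w0=1 clk=1
t8.Δ4 w2=0 w1=1 w5=0 w3=1 w4=1 w0=0 clk=1
t8.Δ5 w2=0 w1=1 w5=0 w3=1 w4=1 w0=1 clk=1
t9.Δ0 w2=0 w1=1 w5=0 w3=1 w4=1 w0=1 clk=1
t9.Δ1 w2=0 w1=1 w5=0 w3=1 w4=1 w0=1 clk=0
t10.Δ0 w2=0 w1=1 w5=0 w3=1 w4=1 w0=1 clk=0
t10.Δ1 w2=0 w1=1 w5=0 w3=1 w4=1 w0=1 clk=1
t10.Δ2 w2=0 w1=1 w5=0 w3=1 w4=0 w0=1 clk=1
t10.Δ3 w2=1 w1=1 w5=0 w3=1 w4=0 w0=1 clk=1
t10.Δ4 w2=1 w1=1 w5=1 w3=1 w4=0 w0=1 clk=1
t10.Δ5 w2=1 w1=1 w5=1 w3=1 w4=0 w0=0 clk=1
t11.Δ0 w2=1 w1=1 w5=1 w3=1 w4=0 w0=0 clk=1
t11.Δ1 w2=1 w1=0 w5=1 w3=1 w4=0 w0=0 clk=0
t11.Δ2 w2=0 w1=0 w5=0 w3=1 w4=0 w0=1 clk=0
t11.Δ3 w2=0 w1=0 w5=1 w3=1 w4=0 w0=0 clk=0
t11.Δ4 w2=0 w1=0 w5=1 w3=1 w4=0 w0=1 clk=0
t12.Δ0 w2=0 w1=0 w5=1 w3=1 w4=0 w0=1 clk=0
t12.Δ1 w2=0 w1=1 w5=1 w3=1 w4=0 w0=1 clk=1
t12.Δ2 w2=1 w1=1 w5=0 w3=1 w4=1 w0=0 clk=1
t12.Δ3 w2=0 w1=1 w5=1 w3=1 w4=1 w0=1 clk=1
t12.Δ4 w2=0 w1=1 w5=0 w3=1 w4=1 w0=0 clk=1
t12.Δ5 w2=0 w1=1 w5=0 w3=1 w4=1 w0=1 clk=1
t13.Δ0 w2=0 w1=1 w5=0 w3=1 w4=1 w0=1 clk=1
t13.Δ1 w2=0 w1=1 w5=0 w3=1 w4=1 w0=1 clk=0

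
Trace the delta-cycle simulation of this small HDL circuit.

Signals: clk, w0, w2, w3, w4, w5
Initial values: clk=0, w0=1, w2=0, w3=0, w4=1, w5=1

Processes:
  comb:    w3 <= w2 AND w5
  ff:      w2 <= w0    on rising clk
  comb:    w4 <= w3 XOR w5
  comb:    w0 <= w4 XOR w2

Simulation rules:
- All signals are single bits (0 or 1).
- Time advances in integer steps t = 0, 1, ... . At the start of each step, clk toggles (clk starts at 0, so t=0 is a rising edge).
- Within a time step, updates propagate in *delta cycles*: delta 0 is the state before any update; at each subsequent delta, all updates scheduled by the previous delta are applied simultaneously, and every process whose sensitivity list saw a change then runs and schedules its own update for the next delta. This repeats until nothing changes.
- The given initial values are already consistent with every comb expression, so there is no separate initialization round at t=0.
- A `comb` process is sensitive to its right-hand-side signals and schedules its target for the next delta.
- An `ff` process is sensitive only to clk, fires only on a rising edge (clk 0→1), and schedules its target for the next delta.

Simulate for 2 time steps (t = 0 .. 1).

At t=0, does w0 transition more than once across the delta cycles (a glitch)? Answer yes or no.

yes

t=0 Δ0: w0=1 w3=0 w2=0 w5=1 w4=1 clk=0
  Δ1: clk:0→1
  Δ2: w2:0→1
  Δ3: w0:1→0, w3:0→1
  Δ4: w4:1→0
  Δ5: w0:0→1
  (5Δ to stable)
t=1 Δ0: w0=1 w3=1 w2=1 w5=1 w4=0 clk=1
  Δ1: clk:1→0
  (1Δ to stable)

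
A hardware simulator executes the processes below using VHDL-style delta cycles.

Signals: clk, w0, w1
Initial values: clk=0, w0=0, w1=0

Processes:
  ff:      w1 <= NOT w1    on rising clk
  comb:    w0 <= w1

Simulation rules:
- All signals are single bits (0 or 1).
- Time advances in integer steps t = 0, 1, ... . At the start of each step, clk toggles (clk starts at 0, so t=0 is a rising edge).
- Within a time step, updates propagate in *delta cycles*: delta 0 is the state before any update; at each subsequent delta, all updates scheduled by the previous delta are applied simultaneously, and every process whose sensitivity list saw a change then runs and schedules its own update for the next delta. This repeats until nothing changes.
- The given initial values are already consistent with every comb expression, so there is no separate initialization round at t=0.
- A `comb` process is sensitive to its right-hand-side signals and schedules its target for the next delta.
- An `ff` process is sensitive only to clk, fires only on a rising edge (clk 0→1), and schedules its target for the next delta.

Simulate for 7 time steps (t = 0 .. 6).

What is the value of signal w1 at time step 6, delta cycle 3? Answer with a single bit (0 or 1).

[bits: w1,w0,clk]
t=0: Δ0=000 Δ1=001 Δ2=101 Δ3=111 | 3Δ
t=1: Δ0=111 Δ1=110 | 1Δ
t=2: Δ0=110 Δ1=111 Δ2=011 Δ3=001 | 3Δ
t=3: Δ0=001 Δ1=000 | 1Δ
t=4: Δ0=000 Δ1=001 Δ2=101 Δ3=111 | 3Δ
t=5: Δ0=111 Δ1=110 | 1Δ
t=6: Δ0=110 Δ1=111 Δ2=011 Δ3=001 | 3Δ

0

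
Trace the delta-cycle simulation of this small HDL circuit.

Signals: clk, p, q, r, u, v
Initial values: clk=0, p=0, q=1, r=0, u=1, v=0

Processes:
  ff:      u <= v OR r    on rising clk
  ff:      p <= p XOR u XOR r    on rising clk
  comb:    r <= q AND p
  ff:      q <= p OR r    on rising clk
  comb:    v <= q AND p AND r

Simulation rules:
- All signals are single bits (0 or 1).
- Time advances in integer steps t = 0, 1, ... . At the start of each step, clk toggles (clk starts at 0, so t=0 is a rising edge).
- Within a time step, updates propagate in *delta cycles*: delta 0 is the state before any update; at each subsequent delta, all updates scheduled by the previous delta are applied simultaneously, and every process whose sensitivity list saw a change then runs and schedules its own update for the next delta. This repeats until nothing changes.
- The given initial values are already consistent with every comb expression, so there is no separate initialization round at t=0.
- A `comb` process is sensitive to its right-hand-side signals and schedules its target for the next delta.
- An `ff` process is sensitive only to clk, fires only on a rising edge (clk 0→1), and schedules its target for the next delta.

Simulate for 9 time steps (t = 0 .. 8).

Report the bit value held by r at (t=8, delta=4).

t=0 Δ0: clk=0 p=0 q=1 u=1 r=0 v=0
  Δ1: clk:0→1
  Δ2: p:0→1, q:1→0, u:1→0
  (2Δ to stable)
t=1 Δ0: clk=1 p=1 q=0 u=0 r=0 v=0
  Δ1: clk:1→0
  (1Δ to stable)
t=2 Δ0: clk=0 p=1 q=0 u=0 r=0 v=0
  Δ1: clk:0→1
  Δ2: q:0→1
  Δ3: r:0→1
  Δ4: v:0→1
  (4Δ to stable)
t=3 Δ0: clk=1 p=1 q=1 u=0 r=1 v=1
  Δ1: clk:1→0
  (1Δ to stable)
t=4 Δ0: clk=0 p=1 q=1 u=0 r=1 v=1
  Δ1: clk:0→1
  Δ2: p:1→0, u:0→1
  Δ3: r:1→0, v:1→0
  (3Δ to stable)
t=5 Δ0: clk=1 p=0 q=1 u=1 r=0 v=0
  Δ1: clk:1→0
  (1Δ to stable)
t=6 Δ0: clk=0 p=0 q=1 u=1 r=0 v=0
  Δ1: clk:0→1
  Δ2: p:0→1, q:1→0, u:1→0
  (2Δ to stable)
t=7 Δ0: clk=1 p=1 q=0 u=0 r=0 v=0
  Δ1: clk:1→0
  (1Δ to stable)
t=8 Δ0: clk=0 p=1 q=0 u=0 r=0 v=0
  Δ1: clk:0→1
  Δ2: q:0→1
  Δ3: r:0→1
  Δ4: v:0→1
  (4Δ to stable)

1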